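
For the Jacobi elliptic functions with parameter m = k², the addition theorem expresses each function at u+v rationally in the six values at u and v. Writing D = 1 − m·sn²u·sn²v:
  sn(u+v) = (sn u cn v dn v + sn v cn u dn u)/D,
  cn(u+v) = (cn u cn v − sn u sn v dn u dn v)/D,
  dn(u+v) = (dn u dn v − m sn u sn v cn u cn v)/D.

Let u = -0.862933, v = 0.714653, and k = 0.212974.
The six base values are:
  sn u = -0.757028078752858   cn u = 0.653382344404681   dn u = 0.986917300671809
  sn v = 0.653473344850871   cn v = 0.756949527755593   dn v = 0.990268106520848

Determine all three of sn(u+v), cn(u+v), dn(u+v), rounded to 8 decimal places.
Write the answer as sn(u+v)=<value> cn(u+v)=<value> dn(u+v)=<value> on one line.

m = k² = 0.045357924676
D = 1 − m·sn²u·sn²v = 0.9888997462566519
sn(u+v) = (sn u·cn v·dn v + sn v·cn u·dn u)/D = -0.1460733070674881/0.9888997462566519 = -0.1477129583867618
cn(u+v) = (cn u·cn v − sn u·sn v·dn u·dn v)/D = 0.9780517865168683/0.9888997462566519 = 0.9890302735127124
dn(u+v) = (dn u·dn v − m·sn u·sn v·cn u·cn v)/D = 0.988410282961405/0.9888997462566519 = 0.9995050425514824

sn(u+v)=-0.14771296 cn(u+v)=0.98903027 dn(u+v)=0.99950504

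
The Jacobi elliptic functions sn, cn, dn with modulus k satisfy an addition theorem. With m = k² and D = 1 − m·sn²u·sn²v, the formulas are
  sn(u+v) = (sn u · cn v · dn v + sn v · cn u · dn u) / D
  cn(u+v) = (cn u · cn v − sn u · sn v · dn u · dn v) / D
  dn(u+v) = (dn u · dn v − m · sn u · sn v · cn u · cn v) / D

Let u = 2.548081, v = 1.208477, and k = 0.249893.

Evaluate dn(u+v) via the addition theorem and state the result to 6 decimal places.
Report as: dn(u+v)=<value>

sn u = 0.5986369074068185, cn u = -0.8010205072845515, dn u = 0.9887473308707719
sn v = 0.9301363782488756, cn v = 0.3672142669587671, dn v = 0.9726120350288594
m = k² = 0.062446511449
D = 1 − m·sn²u·sn²v = 0.9806389717140635
dn(u+v) = (dn u·dn v − m·sn u·sn v·cn u·cn v)/D = 0.9718953360476363/0.9806389717140635 = 0.9910837362998696

dn(u+v)=0.991084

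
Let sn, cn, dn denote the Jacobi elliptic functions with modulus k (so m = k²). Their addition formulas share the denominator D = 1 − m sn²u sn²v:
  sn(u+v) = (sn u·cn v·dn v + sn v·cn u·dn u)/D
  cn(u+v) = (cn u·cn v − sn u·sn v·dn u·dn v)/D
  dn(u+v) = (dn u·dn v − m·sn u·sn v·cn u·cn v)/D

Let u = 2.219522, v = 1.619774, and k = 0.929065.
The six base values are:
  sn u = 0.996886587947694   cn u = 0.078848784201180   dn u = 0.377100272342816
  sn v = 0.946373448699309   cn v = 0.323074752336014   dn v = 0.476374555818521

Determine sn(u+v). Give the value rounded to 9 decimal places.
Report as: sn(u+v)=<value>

sn(u+v)=0.783488374

m = k² = 0.863161774225
D = 1 − m·sn²u·sn²v = 0.2317389778210349
sn(u+v) = (sn u·cn v·dn v + sn v·cn u·dn u)/D = 0.1815647948196332/0.2317389778210349 = 0.7834883735434885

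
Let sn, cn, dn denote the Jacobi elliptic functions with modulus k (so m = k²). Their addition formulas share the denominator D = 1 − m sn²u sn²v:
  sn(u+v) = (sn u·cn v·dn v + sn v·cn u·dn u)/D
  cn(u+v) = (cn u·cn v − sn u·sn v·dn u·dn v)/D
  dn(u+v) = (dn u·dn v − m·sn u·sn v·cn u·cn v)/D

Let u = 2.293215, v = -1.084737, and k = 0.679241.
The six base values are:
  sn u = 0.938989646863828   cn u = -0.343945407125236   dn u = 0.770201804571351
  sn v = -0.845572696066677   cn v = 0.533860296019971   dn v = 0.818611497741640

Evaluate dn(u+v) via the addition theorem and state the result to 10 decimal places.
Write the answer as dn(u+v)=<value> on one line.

m = k² = 0.461368336081
D = 1 − m·sn²u·sn²v = 0.7091485086713516
dn(u+v) = (dn u·dn v − m·sn u·sn v·cn u·cn v)/D = 0.5632329840086823/0.7091485086713516 = 0.7942384100390281

dn(u+v)=0.7942384100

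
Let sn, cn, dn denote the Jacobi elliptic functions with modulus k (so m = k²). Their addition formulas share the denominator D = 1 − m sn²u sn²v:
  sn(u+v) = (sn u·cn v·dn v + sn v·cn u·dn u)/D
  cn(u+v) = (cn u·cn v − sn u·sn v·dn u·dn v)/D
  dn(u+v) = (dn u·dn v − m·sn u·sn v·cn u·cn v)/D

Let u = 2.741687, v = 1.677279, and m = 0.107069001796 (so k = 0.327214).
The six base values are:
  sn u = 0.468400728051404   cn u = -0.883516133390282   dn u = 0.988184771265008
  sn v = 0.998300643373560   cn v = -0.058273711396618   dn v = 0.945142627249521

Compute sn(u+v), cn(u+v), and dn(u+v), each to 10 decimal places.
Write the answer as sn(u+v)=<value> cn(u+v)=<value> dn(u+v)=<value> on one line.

sn(u+v)=-0.9189041560 cn(u+v)=-0.3944808639 dn(u+v)=0.9537256194

m = k² = 0.107069001796
D = 1 − m·sn²u·sn²v = 0.9765889130127349
sn(u+v) = (sn u·cn v·dn v + sn v·cn u·dn u)/D = -0.89739161091087/0.9765889130127349 = -0.918904156040903
cn(u+v) = (cn u·cn v − sn u·sn v·dn u·dn v)/D = -0.3852456381144228/0.9765889130127349 = -0.3944808639348122
dn(u+v) = (dn u·dn v − m·sn u·sn v·cn u·cn v)/D = 0.9313978660104779/0.9765889130127349 = 0.9537256194493909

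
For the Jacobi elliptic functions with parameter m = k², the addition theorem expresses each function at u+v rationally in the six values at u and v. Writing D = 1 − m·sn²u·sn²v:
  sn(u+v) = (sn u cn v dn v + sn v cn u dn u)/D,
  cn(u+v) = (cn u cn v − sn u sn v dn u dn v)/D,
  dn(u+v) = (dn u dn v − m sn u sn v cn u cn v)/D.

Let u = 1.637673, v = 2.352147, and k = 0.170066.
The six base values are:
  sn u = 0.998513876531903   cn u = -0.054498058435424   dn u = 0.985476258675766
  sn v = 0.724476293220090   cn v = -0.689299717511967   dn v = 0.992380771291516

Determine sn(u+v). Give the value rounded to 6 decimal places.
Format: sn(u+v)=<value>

m = k² = 0.028922444356
D = 1 − m·sn²u·sn²v = 0.9848646816138354
sn(u+v) = (sn u·cn v·dn v + sn v·cn u·dn u)/D = -0.721940322848664/0.9848646816138354 = -0.7330350415913647

sn(u+v)=-0.733035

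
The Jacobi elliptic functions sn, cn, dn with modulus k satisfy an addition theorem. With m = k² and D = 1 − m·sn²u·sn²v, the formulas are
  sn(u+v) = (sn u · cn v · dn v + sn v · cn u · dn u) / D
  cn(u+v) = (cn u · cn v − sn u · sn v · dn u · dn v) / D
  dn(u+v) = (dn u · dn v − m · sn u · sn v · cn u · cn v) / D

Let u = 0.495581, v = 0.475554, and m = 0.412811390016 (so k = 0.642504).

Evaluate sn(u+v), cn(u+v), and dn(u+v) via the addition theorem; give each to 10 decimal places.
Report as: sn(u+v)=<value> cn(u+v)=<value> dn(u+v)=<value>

sn(u+v)=0.7951846823 cn(u+v)=0.6063673153 dn(u+v)=0.8596346010

sn u = 0.4685430873294695, cn u = 0.8834406461759438, dn u = 0.9536112583491461
sn v = 0.4515564369409945, cn v = 0.8922425590931839, dn v = 0.9569882079108725
m = k² = 0.412811390016
D = 1 − m·sn²u·sn²v = 0.9815211552665225
sn(u+v) = (sn u·cn v·dn v + sn v·cn u·dn u)/D = 0.7804905880217706/0.9815211552665225 = 0.79518468230044
cn(u+v) = (cn u·cn v − sn u·sn v·dn u·dn v)/D = 0.595162347805336/0.9815211552665225 = 0.6063673152757726
dn(u+v) = (dn u·dn v − m·sn u·sn v·cn u·cn v)/D = 0.8437495466616677/0.9815211552665225 = 0.8596346009807153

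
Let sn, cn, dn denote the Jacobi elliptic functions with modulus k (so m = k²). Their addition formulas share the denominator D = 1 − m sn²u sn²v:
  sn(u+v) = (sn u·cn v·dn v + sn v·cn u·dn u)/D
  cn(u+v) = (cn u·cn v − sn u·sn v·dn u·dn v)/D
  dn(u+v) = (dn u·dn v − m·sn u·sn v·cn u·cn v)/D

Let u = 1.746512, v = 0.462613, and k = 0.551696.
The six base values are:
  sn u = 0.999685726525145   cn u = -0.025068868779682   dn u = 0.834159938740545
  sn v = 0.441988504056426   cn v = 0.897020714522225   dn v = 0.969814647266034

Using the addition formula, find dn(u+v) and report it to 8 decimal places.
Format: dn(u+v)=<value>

dn(u+v)=0.86330415

m = k² = 0.304368476416
D = 1 − m·sn²u·sn²v = 0.9405778172978035
dn(u+v) = (dn u·dn v − m·sn u·sn v·cn u·cn v)/D = 0.8120047325710202/0.9405778172978035 = 0.8633041494682893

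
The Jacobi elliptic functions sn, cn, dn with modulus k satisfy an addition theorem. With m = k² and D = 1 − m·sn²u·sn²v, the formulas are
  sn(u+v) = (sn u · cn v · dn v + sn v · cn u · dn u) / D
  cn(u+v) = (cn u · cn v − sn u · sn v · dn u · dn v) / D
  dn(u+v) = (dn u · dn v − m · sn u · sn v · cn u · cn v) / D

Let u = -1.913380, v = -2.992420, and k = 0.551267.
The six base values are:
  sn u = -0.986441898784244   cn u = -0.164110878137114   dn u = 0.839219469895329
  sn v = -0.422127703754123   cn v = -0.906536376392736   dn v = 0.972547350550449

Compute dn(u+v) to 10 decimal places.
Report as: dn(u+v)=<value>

m = k² = 0.303895305289
D = 1 − m·sn²u·sn²v = 0.9473067819208559
dn(u+v) = (dn u·dn v − m·sn u·sn v·cn u·cn v)/D = 0.7973545025966833/0.9473067819208559 = 0.8417067393731584

dn(u+v)=0.8417067394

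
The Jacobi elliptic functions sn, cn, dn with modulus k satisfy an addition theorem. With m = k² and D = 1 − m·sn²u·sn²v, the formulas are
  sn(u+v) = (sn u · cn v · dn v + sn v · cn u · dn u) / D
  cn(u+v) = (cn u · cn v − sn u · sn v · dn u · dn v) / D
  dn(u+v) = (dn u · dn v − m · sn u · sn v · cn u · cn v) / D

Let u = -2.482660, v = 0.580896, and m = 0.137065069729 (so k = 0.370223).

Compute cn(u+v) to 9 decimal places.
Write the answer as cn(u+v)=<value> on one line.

cn(u+v)=-0.250898670

sn u = -0.6934990424099947, cn u = -0.7204575477961351, dn u = 0.9664780385578979
sn v = 0.5452755906105273, cn v = 0.8382568402848501, dn v = 0.979411590579372
m = k² = 0.137065069729
D = 1 − m·sn²u·sn²v = 0.9804002452783014
cn(u+v) = (cn u·cn v − sn u·sn v·dn u·dn v)/D = -0.2459811174108353/0.9804002452783014 = -0.250898669798894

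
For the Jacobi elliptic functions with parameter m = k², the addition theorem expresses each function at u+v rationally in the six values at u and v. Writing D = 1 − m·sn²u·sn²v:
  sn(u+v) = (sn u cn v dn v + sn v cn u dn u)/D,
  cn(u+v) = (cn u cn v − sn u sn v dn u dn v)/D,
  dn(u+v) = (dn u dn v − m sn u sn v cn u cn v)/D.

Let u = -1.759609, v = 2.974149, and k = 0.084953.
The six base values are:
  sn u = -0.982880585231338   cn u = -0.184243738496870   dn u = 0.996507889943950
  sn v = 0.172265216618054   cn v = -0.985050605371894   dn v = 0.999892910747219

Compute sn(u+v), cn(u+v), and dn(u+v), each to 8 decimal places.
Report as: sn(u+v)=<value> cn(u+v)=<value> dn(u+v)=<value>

sn(u+v)=0.93664927 cn(u+v)=0.35026867 dn(u+v)=0.99682919

m = k² = 0.007217012209
D = 1 − m·sn²u·sn²v = 0.9997931030243652
sn(u+v) = (sn u·cn v·dn v + sn v·cn u·dn u)/D = 0.9364554808720514/0.9997931030243652 = 0.936649270773405
cn(u+v) = (cn u·cn v − sn u·sn v·dn u·dn v)/D = 0.3501962038626115/0.9997931030243652 = 0.3502686733917959
dn(u+v) = (dn u·dn v − m·sn u·sn v·cn u·cn v)/D = 0.9966229468412574/0.9997931030243652 = 0.9968291877854347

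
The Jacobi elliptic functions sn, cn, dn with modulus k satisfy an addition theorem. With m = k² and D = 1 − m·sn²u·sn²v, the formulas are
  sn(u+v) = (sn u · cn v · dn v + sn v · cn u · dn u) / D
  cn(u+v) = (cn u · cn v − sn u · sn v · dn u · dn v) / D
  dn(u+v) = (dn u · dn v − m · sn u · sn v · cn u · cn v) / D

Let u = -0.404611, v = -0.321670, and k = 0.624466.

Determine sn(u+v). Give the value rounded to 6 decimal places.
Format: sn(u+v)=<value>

sn u = -0.3898384955305633, cn u = 0.9208832430891915, dn u = 0.9699157360553981
sn v = -0.3141441423731409, cn v = 0.9493752987162894, dn v = 0.9805694338413341
m = k² = 0.389957785156
D = 1 − m·sn²u·sn²v = 0.9941514935658342
sn(u+v) = (sn u·cn v·dn v + sn v·cn u·dn u)/D = -0.6434987241815077/0.9941514935658342 = -0.6472843709899776

sn(u+v)=-0.647284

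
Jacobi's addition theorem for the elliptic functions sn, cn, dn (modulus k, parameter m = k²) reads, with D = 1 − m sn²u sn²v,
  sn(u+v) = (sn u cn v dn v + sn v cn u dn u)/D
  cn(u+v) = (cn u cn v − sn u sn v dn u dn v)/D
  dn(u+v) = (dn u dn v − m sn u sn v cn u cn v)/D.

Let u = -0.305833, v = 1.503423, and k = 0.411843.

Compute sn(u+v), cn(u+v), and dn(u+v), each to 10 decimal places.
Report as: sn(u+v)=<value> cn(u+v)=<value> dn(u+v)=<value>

sn(u+v)=0.9172851203 cn(u+v)=0.3982310987 dn(u+v)=0.9258964272

sn u = -0.3003312477371798, cn u = 0.9538349656164995, dn u = 0.9923209922237293
sn v = 0.9917245992969206, cn v = 0.1283834847219934, dn v = 0.9127874814294389
m = k² = 0.169614656649
D = 1 − m·sn²u·sn²v = 0.9849531154061669
sn(u+v) = (sn u·cn v·dn v + sn v·cn u·dn u)/D = 0.903482836998483/0.9849531154061669 = 0.9172851203439386
cn(u+v) = (cn u·cn v − sn u·sn v·dn u·dn v)/D = 0.3922389613456145/0.9849531154061669 = 0.3982310987298784
dn(u+v) = (dn u·dn v − m·sn u·sn v·cn u·cn v)/D = 0.9119645705003025/0.9849531154061669 = 0.9258964271860129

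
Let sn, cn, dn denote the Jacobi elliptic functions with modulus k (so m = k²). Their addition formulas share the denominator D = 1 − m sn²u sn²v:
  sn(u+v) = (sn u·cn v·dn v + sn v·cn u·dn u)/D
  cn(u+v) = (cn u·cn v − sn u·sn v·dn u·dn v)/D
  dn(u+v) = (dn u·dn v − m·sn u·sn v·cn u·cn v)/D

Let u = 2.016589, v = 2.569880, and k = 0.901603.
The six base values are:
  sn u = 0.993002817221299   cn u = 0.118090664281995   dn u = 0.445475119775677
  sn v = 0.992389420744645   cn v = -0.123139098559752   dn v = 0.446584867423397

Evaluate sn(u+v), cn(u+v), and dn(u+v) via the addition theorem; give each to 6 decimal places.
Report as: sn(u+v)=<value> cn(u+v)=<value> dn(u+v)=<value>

m = k² = 0.812887969609
D = 1 − m·sn²u·sn²v = 0.2106022045106582
sn(u+v) = (sn u·cn v·dn v + sn v·cn u·dn u)/D = -0.002401181286789786/0.2106022045106582 = -0.01140150119686077
cn(u+v) = (cn u·cn v − sn u·sn v·dn u·dn v)/D = -0.210588515530114/0.2106022045106582 = -0.9999350007727792
dn(u+v) = (dn u·dn v − m·sn u·sn v·cn u·cn v)/D = 0.210591076970729/0.2106022045106582 = 0.9999471632314813

sn(u+v)=-0.011402 cn(u+v)=-0.999935 dn(u+v)=0.999947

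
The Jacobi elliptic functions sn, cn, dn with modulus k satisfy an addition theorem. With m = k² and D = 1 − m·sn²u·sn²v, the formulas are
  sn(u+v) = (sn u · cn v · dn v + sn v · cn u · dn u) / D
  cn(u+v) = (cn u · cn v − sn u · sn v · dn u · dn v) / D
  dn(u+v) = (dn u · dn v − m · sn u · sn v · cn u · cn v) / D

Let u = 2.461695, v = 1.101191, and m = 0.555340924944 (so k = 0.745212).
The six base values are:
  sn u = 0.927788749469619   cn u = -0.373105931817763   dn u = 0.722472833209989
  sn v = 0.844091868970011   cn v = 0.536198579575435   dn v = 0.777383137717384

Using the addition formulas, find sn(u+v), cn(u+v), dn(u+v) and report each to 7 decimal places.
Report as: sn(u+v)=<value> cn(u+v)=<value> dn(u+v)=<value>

sn(u+v)=0.2414285 cn(u+v)=-0.9704186 dn(u+v)=0.9836821

m = k² = 0.555340924944
D = 1 − m·sn²u·sn²v = 0.6594057462380132
sn(u+v) = (sn u·cn v·dn v + sn v·cn u·dn u)/D = 0.1591993180392247/0.6594057462380132 = 0.2414284663842791
cn(u+v) = (cn u·cn v − sn u·sn v·dn u·dn v)/D = -0.6398996134610153/0.6594057462380132 = -0.9704186187513794
dn(u+v) = (dn u·dn v − m·sn u·sn v·cn u·cn v)/D = 0.6486456219972195/0.6594057462380132 = 0.9836820890594578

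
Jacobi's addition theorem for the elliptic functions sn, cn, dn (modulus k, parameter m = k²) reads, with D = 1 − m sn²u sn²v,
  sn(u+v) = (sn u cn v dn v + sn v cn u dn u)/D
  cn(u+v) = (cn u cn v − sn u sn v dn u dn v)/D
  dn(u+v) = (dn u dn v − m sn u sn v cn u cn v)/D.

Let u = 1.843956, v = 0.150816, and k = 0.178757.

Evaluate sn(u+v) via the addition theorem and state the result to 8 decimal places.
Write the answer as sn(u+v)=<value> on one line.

sn(u+v)=0.91913144

sn u = 0.9673401146665349, cn u = -0.2534819570638807, dn u = 0.984936080550258
sn v = 0.1502269407116941, cn v = 0.9886515393627854, dn v = 0.999639363164145
m = k² = 0.031954065049
D = 1 − m·sn²u·sn²v = 0.9993251921017278
sn(u+v) = (sn u·cn v·dn v + sn v·cn u·dn u)/D = 0.9185112063707839/0.9993251921017278 = 0.9191314435284273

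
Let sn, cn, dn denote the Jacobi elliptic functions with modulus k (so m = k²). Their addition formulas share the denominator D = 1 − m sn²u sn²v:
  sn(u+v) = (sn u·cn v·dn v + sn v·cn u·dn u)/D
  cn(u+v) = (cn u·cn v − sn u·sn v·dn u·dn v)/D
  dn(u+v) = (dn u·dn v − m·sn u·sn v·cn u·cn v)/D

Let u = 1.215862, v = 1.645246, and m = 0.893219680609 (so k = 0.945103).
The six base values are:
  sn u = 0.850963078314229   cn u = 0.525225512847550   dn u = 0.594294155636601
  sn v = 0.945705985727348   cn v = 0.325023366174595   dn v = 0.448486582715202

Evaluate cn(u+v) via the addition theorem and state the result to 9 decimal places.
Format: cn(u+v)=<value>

m = k² = 0.893219680609
D = 1 − m·sn²u·sn²v = 0.4215151445795157
cn(u+v) = (cn u·cn v − sn u·sn v·dn u·dn v)/D = -0.04378473036521175/0.4215151445795157 = -0.103874631619439

cn(u+v)=-0.103874632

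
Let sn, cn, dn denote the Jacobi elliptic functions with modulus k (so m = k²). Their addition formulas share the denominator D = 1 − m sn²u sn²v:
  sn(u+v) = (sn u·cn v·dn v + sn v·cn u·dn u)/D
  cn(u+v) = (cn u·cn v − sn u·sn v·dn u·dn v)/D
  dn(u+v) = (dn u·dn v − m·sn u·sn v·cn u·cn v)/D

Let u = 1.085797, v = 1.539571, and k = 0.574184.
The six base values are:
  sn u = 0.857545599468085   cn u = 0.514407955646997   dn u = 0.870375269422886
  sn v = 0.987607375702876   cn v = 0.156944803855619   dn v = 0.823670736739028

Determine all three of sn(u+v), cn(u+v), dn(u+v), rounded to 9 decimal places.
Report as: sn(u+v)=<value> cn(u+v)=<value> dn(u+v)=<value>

sn(u+v)=0.724318252 cn(u+v)=-0.689465785 dn(u+v)=0.909414034

m = k² = 0.329687265856
D = 1 − m·sn²u·sn²v = 0.7635249817725681
sn(u+v) = (sn u·cn v·dn v + sn v·cn u·dn u)/D = 0.5530350804414244/0.7635249817725681 = 0.7243182523740362
cn(u+v) = (cn u·cn v − sn u·sn v·dn u·dn v)/D = -0.5264243512528155/0.7635249817725681 = -0.6894657854294309
dn(u+v) = (dn u·dn v − m·sn u·sn v·cn u·cn v)/D = 0.694360333526598/0.7635249817725681 = 0.9094140337289289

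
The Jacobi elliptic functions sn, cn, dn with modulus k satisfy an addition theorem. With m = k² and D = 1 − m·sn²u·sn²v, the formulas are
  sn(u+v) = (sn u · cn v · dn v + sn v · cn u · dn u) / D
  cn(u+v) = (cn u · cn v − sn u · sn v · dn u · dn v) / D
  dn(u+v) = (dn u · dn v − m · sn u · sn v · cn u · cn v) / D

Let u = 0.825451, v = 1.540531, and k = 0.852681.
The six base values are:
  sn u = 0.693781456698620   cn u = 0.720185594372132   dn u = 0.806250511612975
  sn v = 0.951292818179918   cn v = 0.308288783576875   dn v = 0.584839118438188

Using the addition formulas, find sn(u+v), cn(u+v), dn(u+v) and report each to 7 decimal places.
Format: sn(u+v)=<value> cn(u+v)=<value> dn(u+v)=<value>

sn(u+v)=0.9914470 cn(u+v)=-0.1305099 dn(u+v)=0.5341527

m = k² = 0.727064887761
D = 1 − m·sn²u·sn²v = 0.6833007874194645
sn(u+v) = (sn u·cn v·dn v + sn v·cn u·dn u)/D = 0.677456517636598/0.6833007874194645 = 0.9914470027102737
cn(u+v) = (cn u·cn v − sn u·sn v·dn u·dn v)/D = -0.08917753528638292/0.6833007874194645 = -0.1305099261237038
dn(u+v) = (dn u·dn v − m·sn u·sn v·cn u·cn v)/D = 0.3649869514415381/0.6833007874194645 = 0.53415268672518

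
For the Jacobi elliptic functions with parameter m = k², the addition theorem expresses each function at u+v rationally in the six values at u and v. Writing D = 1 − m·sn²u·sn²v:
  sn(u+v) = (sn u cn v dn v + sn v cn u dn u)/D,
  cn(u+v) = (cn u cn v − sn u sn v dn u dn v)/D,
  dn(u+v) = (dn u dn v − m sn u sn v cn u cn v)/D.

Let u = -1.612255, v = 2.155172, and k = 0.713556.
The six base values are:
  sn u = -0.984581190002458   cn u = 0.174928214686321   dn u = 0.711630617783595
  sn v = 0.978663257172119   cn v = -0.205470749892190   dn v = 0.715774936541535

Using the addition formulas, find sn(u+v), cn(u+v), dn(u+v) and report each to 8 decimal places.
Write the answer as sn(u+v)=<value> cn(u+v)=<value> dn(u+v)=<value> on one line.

sn(u+v)=0.50569589 cn(u+v)=0.86271181 dn(u+v)=0.93262683

m = k² = 0.509162165136
D = 1 − m·sn²u·sn²v = 0.5272562883548433
sn(u+v) = (sn u·cn v·dn v + sn v·cn u·dn u)/D = 0.2666313405994718/0.5272562883548433 = 0.5056958949345502
cn(u+v) = (cn u·cn v − sn u·sn v·dn u·dn v)/D = 0.4548702252509546/0.5272562883548433 = 0.8627118069473399
dn(u+v) = (dn u·dn v − m·sn u·sn v·cn u·cn v)/D = 0.4917333612647791/0.5272562883548433 = 0.9326268308702326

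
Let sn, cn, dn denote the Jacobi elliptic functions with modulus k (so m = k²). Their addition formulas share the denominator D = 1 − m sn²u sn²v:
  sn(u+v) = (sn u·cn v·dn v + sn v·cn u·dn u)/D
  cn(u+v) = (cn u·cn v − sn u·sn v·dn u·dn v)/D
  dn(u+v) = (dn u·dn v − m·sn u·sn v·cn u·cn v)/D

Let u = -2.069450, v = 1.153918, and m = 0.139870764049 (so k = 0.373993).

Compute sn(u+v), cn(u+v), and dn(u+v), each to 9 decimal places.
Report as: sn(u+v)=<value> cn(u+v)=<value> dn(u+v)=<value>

sn u = -0.9175776287333888, cn u = -0.3975566566516164, dn u = 0.93927418327998
sn v = 0.9029267011424533, cn v = 0.4297945699563999, dn v = 0.9412580067023396
m = k² = 0.139870764049
D = 1 − m·sn²u·sn²v = 0.9039897561923522
sn(u+v) = (sn u·cn v·dn v + sn v·cn u·dn u)/D = -0.7083699161840123/0.9039897561923522 = -0.7836039195484914
cn(u+v) = (cn u·cn v − sn u·sn v·dn u·dn v)/D = 0.5616133377566488/0.9039897561923522 = 0.6212607321151414
dn(u+v) = (dn u·dn v − m·sn u·sn v·cn u·cn v)/D = 0.8642985693615718/0.9039897561923522 = 0.9560933223425435

sn(u+v)=-0.783603920 cn(u+v)=0.621260732 dn(u+v)=0.956093322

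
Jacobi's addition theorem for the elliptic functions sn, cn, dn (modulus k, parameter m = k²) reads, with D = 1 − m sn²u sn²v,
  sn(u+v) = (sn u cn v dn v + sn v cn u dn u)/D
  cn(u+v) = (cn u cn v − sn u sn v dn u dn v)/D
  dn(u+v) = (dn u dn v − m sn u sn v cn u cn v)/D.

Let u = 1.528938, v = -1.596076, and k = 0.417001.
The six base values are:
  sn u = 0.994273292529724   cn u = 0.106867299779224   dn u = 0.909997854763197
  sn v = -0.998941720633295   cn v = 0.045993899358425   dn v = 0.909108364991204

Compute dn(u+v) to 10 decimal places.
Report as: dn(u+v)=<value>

m = k² = 0.173889834001
D = 1 − m·sn²u·sn²v = 0.8284597478589553
dn(u+v) = (dn u·dn v − m·sn u·sn v·cn u·cn v)/D = 0.8281355788005796/0.8284597478589553 = 0.9996087087402695

dn(u+v)=0.9996087087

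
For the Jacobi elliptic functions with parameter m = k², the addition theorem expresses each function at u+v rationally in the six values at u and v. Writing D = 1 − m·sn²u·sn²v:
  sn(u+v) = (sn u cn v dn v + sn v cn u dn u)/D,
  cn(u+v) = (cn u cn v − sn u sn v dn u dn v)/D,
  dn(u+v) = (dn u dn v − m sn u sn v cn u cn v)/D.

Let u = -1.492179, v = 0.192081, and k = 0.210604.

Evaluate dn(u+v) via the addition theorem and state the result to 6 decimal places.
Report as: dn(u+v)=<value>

dn(u+v)=0.979330

sn u = -0.9955545976025196, cn u = 0.09418621551206587, dn u = 0.9777726841302758
sn v = 0.1908509923680709, cn v = 0.981619019127137, dn v = 0.9991918953730034
m = k² = 0.044354044816
D = 1 − m·sn²u·sn²v = 0.9983987754481105
dn(u+v) = (dn u·dn v − m·sn u·sn v·cn u·cn v)/D = 0.97776169503806/0.9983987754481105 = 0.9793298219934334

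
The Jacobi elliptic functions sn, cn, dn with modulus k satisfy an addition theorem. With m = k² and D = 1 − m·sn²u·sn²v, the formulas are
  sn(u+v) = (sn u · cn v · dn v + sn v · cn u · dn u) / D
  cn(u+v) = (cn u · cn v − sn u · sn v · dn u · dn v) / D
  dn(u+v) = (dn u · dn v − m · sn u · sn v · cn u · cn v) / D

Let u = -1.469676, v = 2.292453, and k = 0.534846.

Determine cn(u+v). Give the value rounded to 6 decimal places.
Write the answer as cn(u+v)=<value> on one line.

sn u = -0.9800544399902189, cn u = 0.1987291993026149, dn u = 0.8516086059794653
sn v = 0.8759265975982994, cn v = -0.4824443964021831, dn v = 0.8834710071714582
m = k² = 0.286060243716
D = 1 − m·sn²u·sn²v = 0.7891889685201278
cn(u+v) = (cn u·cn v − sn u·sn v·dn u·dn v)/D = 0.5500018635430078/0.7891889685201278 = 0.6969203644272434

cn(u+v)=0.696920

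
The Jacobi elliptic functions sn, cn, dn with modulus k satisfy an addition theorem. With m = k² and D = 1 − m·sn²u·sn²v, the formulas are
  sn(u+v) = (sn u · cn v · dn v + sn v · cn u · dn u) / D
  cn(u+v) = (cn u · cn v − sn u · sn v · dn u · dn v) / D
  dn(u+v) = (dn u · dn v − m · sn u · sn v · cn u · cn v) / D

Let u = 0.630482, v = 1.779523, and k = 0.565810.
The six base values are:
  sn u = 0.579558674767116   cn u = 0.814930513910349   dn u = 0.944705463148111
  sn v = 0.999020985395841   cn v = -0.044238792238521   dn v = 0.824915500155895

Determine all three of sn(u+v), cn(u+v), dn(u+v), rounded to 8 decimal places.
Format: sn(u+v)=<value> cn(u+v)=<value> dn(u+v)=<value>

m = k² = 0.3201409561
D = 1 − m·sn²u·sn²v = 0.8926788590260502
sn(u+v) = (sn u·cn v·dn v + sn v·cn u·dn u)/D = 0.7479656067327509/0.8926788590260502 = 0.8378887874064952
cn(u+v) = (cn u·cn v − sn u·sn v·dn u·dn v)/D = -0.4872607069084872/0.8926788590260502 = -0.5458409841139387
dn(u+v) = (dn u·dn v − m·sn u·sn v·cn u·cn v)/D = 0.7859846509118354/0.8926788590260502 = 0.8804786211352393

sn(u+v)=0.83788879 cn(u+v)=-0.54584098 dn(u+v)=0.88047862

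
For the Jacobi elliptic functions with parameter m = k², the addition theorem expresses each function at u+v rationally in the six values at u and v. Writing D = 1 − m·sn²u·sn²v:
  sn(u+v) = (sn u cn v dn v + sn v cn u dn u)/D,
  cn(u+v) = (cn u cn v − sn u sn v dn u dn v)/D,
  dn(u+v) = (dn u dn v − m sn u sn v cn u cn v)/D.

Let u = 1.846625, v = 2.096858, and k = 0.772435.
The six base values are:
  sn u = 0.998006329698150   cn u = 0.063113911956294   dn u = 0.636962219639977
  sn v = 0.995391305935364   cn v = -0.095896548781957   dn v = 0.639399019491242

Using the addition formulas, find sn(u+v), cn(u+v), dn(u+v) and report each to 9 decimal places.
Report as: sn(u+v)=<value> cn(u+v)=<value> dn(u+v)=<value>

m = k² = 0.596655829225
D = 1 − m·sn²u·sn²v = 0.4111859481289698
sn(u+v) = (sn u·cn v·dn v + sn v·cn u·dn u)/D = -0.02117801253609109/0.4111859481289698 = -0.05150470883661749
cn(u+v) = (cn u·cn v − sn u·sn v·dn u·dn v)/D = -0.4106402022741332/0.4111859481289698 = -0.9986727516897891
dn(u+v) = (dn u·dn v − m·sn u·sn v·cn u·cn v)/D = 0.4108604129114868/0.4111859481289698 = 0.9992083016966793

sn(u+v)=-0.051504709 cn(u+v)=-0.998672752 dn(u+v)=0.999208302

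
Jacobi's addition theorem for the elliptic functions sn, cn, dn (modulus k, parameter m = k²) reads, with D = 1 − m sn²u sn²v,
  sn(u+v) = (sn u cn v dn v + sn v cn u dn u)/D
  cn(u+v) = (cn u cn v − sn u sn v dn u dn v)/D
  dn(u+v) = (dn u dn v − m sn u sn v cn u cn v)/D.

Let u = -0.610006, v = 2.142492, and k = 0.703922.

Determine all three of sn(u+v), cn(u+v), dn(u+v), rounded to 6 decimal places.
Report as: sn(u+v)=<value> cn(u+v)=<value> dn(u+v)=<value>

sn(u+v)=0.974212 cn(u+v)=0.225634 dn(u+v)=0.727819

sn u = -0.5586189022102633, cn u = 0.8294244523122044, dn u = 0.9194426462518342
sn v = 0.9782386483516562, cn v = -0.207482883320829, dn v = 0.7251378740102356
m = k² = 0.495506182084
D = 1 − m·sn²u·sn²v = 0.8520312635632452
sn(u+v) = (sn u·cn v·dn v + sn v·cn u·dn u)/D = 0.8300591067988007/0.8520312635632452 = 0.9742120298819134
cn(u+v) = (cn u·cn v − sn u·sn v·dn u·dn v)/D = 0.1922476353809261/0.8520312635632452 = 0.2256344850269168
dn(u+v) = (dn u·dn v − m·sn u·sn v·cn u·cn v)/D = 0.6201245405550555/0.8520312635632452 = 0.7278189980513836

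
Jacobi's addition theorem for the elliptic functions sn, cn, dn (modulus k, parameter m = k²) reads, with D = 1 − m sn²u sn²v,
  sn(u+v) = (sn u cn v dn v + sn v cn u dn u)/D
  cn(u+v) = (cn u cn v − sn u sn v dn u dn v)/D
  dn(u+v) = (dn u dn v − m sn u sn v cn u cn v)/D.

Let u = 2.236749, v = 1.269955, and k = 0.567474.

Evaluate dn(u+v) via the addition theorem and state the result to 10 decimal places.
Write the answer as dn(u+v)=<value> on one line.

dn(u+v)=0.9995532554

sn u = 0.9108768873482837, cn u = -0.4126781991996937, dn u = 0.8560464208743336
sn v = 0.9285007011781606, cn v = 0.3713306449940055, dn v = 0.8499272808472406
m = k² = 0.322026740676
D = 1 − m·sn²u·sn²v = 0.7696565998234745
dn(u+v) = (dn u·dn v − m·sn u·sn v·cn u·cn v)/D = 0.7693127598930063/0.7696565998234745 = 0.9995532553991651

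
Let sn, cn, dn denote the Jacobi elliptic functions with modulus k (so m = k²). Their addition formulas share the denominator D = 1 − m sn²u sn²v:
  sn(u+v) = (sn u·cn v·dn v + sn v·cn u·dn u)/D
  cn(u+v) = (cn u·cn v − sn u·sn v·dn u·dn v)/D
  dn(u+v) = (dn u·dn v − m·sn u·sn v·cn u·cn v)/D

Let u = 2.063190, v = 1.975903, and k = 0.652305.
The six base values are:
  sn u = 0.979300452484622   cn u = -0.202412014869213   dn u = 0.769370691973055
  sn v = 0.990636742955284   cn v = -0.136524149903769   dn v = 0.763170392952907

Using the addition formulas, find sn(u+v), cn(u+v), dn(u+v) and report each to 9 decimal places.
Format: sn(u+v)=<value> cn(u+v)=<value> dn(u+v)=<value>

sn(u+v)=-0.427506776 cn(u+v)=-0.904012144 dn(u+v)=0.960330370

m = k² = 0.425501813025
D = 1 − m·sn²u·sn²v = 0.5995371910209623
sn(u+v) = (sn u·cn v·dn v + sn v·cn u·dn u)/D = -0.2563062117825873/0.5995371910209623 = -0.427506776262068
cn(u+v) = (cn u·cn v − sn u·sn v·dn u·dn v)/D = -0.5419889013798763/0.5995371910209623 = -0.9040121438620247
dn(u+v) = (dn u·dn v − m·sn u·sn v·cn u·cn v)/D = 0.5757537723220654/0.5995371910209623 = 0.9603303697333677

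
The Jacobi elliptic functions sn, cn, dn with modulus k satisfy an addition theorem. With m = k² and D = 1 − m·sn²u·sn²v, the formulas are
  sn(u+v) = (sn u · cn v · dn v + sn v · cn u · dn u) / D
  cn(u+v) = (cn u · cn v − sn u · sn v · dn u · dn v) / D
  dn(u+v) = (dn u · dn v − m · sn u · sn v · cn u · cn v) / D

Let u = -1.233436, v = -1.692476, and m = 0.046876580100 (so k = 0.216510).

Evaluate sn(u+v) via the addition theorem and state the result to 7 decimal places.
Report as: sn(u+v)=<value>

sn u = -0.9400031911071508, cn u = 0.3411656499537627, dn u = 0.9790707699637271
sn v = -0.9949701534023854, cn v = -0.1001718215788931, dn v = 0.9765212736886597
m = k² = 0.0468765801
D = 1 − m·sn²u·sn²v = 0.9589952014788798
sn(u+v) = (sn u·cn v·dn v + sn v·cn u·dn u)/D = -0.2403941874262841/0.9589952014788798 = -0.2506729825713089

sn(u+v)=-0.2506730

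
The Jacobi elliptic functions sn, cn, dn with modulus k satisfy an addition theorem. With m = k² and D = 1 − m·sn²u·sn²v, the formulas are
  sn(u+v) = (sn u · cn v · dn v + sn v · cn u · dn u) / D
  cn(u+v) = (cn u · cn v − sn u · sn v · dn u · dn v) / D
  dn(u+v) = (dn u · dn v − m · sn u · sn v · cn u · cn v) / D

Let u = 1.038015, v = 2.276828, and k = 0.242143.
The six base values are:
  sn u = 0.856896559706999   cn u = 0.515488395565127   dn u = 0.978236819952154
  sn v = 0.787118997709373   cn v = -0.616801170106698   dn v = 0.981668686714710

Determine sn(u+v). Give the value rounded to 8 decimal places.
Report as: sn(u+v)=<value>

sn(u+v)=-0.12526710

m = k² = 0.058633232449
D = 1 − m·sn²u·sn²v = 0.973326412845204
sn(u+v) = (sn u·cn v·dn v + sn v·cn u·dn u)/D = -0.1219257801659671/0.973326412845204 = -0.1252671031597269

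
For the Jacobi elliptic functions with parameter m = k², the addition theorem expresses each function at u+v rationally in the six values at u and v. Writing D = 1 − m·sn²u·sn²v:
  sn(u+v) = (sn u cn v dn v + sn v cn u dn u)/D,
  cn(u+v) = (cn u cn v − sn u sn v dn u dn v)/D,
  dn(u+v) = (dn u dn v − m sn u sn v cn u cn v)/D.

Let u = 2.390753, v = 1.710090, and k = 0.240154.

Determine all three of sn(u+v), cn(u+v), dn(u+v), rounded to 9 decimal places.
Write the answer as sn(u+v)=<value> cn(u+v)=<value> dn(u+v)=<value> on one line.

sn(u+v)=-0.787196551 cn(u+v)=-0.616702189 dn(u+v)=0.981967770

sn u = 0.712726558199245, cn u = -0.7014419813765485, dn u = 0.9852425281526957
sn v = 0.9936782245196872, cn v = -0.1122656942943927, dn v = 0.971109136400353
m = k² = 0.057673943716
D = 1 − m·sn²u·sn²v = 0.9710720885687777
sn(u+v) = (sn u·cn v·dn v + sn v·cn u·dn u)/D = -0.7644245991932376/0.9710720885687777 = -0.7871965513084521
cn(u+v) = (cn u·cn v − sn u·sn v·dn u·dn v)/D = -0.5988622824536424/0.9710720885687777 = -0.6167021887492207
dn(u+v) = (dn u·dn v − m·sn u·sn v·cn u·cn v)/D = 0.9535614937751623/0.9710720885687777 = 0.9819677704675628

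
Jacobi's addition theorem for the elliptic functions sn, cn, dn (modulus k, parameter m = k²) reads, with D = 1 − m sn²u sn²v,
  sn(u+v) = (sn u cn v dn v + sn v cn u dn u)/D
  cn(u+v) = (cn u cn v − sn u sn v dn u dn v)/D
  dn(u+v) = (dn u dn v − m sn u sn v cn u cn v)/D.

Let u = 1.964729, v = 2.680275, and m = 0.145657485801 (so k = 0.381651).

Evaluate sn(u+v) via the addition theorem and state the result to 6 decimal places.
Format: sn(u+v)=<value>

sn(u+v)=-0.972343

sn u = 0.9531773024082729, cn u = -0.3024120205509164, dn u = 0.9314844779399077
sn v = 0.5493633839474608, cn v = -0.835583552002907, dn v = 0.977773262160573
m = k² = 0.145657485801
D = 1 − m·sn²u·sn²v = 0.9600607769025548
sn(u+v) = (sn u·cn v·dn v + sn v·cn u·dn u)/D = -0.933507911489042/0.9600607769025548 = -0.9723425161694655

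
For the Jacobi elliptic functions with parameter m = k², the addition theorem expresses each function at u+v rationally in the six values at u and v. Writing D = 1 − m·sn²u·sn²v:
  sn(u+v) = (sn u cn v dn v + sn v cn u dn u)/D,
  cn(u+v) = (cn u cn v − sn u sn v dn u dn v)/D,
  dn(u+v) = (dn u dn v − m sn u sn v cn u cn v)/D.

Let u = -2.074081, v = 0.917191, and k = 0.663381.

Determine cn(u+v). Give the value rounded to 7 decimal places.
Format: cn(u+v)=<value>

sn u = -0.9797955931761311, cn u = -0.2000014889760407, dn u = 0.7599532123693416
sn v = 0.764153544207982, cn v = 0.6450343873580538, dn v = 0.8619901988211726
m = k² = 0.440074351161
D = 1 − m·sn²u·sn²v = 0.7533061718003786
cn(u+v) = (cn u·cn v − sn u·sn v·dn u·dn v)/D = 0.3614540849073763/0.7533061718003786 = 0.4798236075027929

cn(u+v)=0.4798236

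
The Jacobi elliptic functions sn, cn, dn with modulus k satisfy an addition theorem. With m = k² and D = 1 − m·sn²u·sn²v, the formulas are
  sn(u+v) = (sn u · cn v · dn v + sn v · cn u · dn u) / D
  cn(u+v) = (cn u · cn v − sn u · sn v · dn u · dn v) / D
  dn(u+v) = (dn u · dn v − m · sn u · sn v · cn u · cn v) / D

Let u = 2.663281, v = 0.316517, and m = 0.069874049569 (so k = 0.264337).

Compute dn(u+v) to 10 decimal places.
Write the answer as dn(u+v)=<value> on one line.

dn(u+v)=0.9983523094

sn u = 0.5087836822923068, cn u = -0.8608943980727723, dn u = 0.9909149030860819
sn v = 0.310914590946906, cn v = 0.9504378554836282, dn v = 0.9966169894001671
m = k² = 0.069874049569
D = 1 − m·sn²u·sn²v = 0.9982515047004644
dn(u+v) = (dn u·dn v − m·sn u·sn v·cn u·cn v)/D = 0.9966066950469167/0.9982515047004644 = 0.9983523093671256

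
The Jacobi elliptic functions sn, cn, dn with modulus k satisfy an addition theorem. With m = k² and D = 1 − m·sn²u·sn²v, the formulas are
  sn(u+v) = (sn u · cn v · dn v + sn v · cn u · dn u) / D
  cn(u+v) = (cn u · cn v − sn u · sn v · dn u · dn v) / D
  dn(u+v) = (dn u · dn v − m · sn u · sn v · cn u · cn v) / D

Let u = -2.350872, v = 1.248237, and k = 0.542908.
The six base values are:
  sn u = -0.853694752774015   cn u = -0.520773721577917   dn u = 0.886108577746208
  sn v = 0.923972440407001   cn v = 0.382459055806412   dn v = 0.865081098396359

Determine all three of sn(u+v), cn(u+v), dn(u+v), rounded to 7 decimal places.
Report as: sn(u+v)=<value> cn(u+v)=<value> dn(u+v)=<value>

m = k² = 0.294749096464
D = 1 − m·sn²u·sn²v = 0.81660996148264
sn(u+v) = (sn u·cn v·dn v + sn v·cn u·dn u)/D = -0.708830051313477/0.81660996148264 = -0.8680154354552846
cn(u+v) = (cn u·cn v − sn u·sn v·dn u·dn v)/D = 0.4054772343148409/0.81660996148264 = 0.4965372129169904
dn(u+v) = (dn u·dn v − m·sn u·sn v·cn u·cn v)/D = 0.7202486243586037/0.81660996148264 = 0.8819983325343199

sn(u+v)=-0.8680154 cn(u+v)=0.4965372 dn(u+v)=0.8819983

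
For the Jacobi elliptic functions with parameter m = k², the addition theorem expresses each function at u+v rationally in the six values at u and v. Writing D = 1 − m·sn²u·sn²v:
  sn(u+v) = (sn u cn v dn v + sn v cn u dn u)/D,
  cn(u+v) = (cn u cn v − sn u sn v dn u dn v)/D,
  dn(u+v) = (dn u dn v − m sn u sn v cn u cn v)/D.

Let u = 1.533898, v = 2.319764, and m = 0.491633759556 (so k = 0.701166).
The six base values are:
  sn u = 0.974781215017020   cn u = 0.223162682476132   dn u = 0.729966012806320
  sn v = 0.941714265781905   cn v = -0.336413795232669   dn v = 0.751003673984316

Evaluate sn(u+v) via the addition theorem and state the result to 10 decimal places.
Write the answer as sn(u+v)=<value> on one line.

sn(u+v)=-0.1585573513

m = k² = 0.491633759556
D = 1 − m·sn²u·sn²v = 0.5857196838369682
sn(u+v) = (sn u·cn v·dn v + sn v·cn u·dn u)/D = -0.09287016167639426/0.5857196838369682 = -0.1585573513050044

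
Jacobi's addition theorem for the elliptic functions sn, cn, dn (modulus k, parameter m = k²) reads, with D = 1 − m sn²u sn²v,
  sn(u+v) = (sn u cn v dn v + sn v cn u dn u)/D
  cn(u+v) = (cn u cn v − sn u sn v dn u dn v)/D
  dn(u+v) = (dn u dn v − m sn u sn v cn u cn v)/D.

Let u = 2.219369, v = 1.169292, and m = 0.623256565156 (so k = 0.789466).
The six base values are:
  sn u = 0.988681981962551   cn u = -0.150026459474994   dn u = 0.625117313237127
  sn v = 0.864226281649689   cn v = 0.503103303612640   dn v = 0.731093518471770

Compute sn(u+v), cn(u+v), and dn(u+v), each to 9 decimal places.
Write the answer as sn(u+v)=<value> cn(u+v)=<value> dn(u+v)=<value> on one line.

m = k² = 0.623256565156
D = 1 − m·sn²u·sn²v = 0.5449752291741056
sn(u+v) = (sn u·cn v·dn v + sn v·cn u·dn u)/D = 0.2826019049774641/0.5449752291741056 = 0.5185591745256738
cn(u+v) = (cn u·cn v − sn u·sn v·dn u·dn v)/D = -0.4659765699222197/0.5449752291741056 = -0.855041743141966
dn(u+v) = (dn u·dn v − m·sn u·sn v·cn u·cn v)/D = 0.4972145813162407/0.5449752291741056 = 0.9123618004982634

sn(u+v)=0.518559175 cn(u+v)=-0.855041743 dn(u+v)=0.912361800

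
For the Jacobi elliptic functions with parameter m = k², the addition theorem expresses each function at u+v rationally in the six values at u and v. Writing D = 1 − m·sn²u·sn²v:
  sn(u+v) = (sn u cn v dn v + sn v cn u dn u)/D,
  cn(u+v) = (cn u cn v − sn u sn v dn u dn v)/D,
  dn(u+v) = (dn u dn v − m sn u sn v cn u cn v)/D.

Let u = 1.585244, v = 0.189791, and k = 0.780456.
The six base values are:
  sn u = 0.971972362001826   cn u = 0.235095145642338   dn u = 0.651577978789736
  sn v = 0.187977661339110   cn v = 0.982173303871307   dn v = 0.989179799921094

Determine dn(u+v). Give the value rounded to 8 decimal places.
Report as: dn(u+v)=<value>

dn(u+v)=0.63167470

m = k² = 0.609111567936
D = 1 − m·sn²u·sn²v = 0.979666264792798
dn(u+v) = (dn u·dn v − m·sn u·sn v·cn u·cn v)/D = 0.6188303978788378/0.979666264792798 = 0.6316747040480383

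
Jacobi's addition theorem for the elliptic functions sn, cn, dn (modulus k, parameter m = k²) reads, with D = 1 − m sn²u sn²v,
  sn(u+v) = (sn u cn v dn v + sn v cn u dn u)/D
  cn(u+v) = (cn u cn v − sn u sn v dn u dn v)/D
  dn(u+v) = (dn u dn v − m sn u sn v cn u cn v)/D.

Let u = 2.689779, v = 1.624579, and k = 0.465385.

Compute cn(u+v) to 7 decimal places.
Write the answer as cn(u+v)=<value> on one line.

sn u = 0.5951458622563776, cn u = -0.8036176968180285, dn u = 0.9608780021297032
sn v = 0.999258662775441, cn v = 0.03849837487787705, dn v = 0.8852896729992572
m = k² = 0.216583198225
D = 1 − m·sn²u·sn²v = 0.9234002339110096
cn(u+v) = (cn u·cn v − sn u·sn v·dn u·dn v)/D = -0.5368266880124533/0.9234002339110096 = -0.5813586225105816

cn(u+v)=-0.5813586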